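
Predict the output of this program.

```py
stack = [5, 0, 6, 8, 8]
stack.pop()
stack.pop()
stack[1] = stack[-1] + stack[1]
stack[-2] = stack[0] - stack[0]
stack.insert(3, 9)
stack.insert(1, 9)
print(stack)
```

[5, 9, 0, 6, 9]

pop() removes 8 → [5, 0, 6, 8]
pop() removes 8 → [5, 0, 6]
stack[1] = stack[-1]+stack[1] = 6+0 = 6 → [5, 6, 6]
stack[-2] = stack[0]-stack[0] = 5-5 = 0 → [5, 0, 6]
insert 9 at 3 → [5, 0, 6, 9]
insert 9 at 1 → [5, 9, 0, 6, 9]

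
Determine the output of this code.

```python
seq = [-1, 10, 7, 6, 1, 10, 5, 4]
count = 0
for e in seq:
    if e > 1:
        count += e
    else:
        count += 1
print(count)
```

44

e=-1: not >1, count = 0+1 = 1
e=10: >1, count = 1+10 = 11
e=7: >1, count = 11+7 = 18
e=6: >1, count = 18+6 = 24
e=1: not >1, count = 24+1 = 25
e=10: >1, count = 25+10 = 35
e=5: >1, count = 35+5 = 40
e=4: >1, count = 40+4 = 44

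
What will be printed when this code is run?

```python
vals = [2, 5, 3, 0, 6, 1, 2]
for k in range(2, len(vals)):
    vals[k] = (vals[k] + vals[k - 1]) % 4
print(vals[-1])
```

1

k=2: vals[2] = (3+5)%4 = 0 → [2, 5, 0, 0, 6, 1, 2]
k=3: vals[3] = (0+0)%4 = 0 → [2, 5, 0, 0, 6, 1, 2]
k=4: vals[4] = (6+0)%4 = 2 → [2, 5, 0, 0, 2, 1, 2]
k=5: vals[5] = (1+2)%4 = 3 → [2, 5, 0, 0, 2, 3, 2]
k=6: vals[6] = (2+3)%4 = 1 → [2, 5, 0, 0, 2, 3, 1]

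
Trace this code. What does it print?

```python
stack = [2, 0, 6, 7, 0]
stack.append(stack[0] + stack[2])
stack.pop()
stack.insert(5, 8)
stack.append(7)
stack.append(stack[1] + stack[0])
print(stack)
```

[2, 0, 6, 7, 0, 8, 7, 2]

append stack[0]+stack[2] = 2+6 = 8 → [2, 0, 6, 7, 0, 8]
pop() removes 8 → [2, 0, 6, 7, 0]
insert 8 at 5 → [2, 0, 6, 7, 0, 8]
append 7 → [2, 0, 6, 7, 0, 8, 7]
append stack[1]+stack[0] = 0+2 = 2 → [2, 0, 6, 7, 0, 8, 7, 2]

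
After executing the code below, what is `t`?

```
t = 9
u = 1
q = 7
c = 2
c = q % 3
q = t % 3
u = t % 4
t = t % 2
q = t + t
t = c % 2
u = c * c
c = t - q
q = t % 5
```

c = 7%3 = 1
q = 9%3 = 0
u = 9%4 = 1
t = 9%2 = 1
q = 1+1 = 2
t = 1%2 = 1
u = 1*1 = 1
c = 1-2 = -1
q = 1%5 = 1

1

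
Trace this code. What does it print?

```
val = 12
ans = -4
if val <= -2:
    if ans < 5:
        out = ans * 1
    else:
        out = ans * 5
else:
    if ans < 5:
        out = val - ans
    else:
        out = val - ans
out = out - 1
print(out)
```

15

val=12, ans=-4
val <= -2 is False; ans < 5 is True
→ out = val - ans = 16
out = 16-1 = 15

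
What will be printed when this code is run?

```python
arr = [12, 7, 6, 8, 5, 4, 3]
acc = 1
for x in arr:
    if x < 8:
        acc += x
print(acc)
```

x=12: not <8
x=7: <8, acc = 1+7 = 8
x=6: <8, acc = 8+6 = 14
x=8: not <8
x=5: <8, acc = 14+5 = 19
x=4: <8, acc = 19+4 = 23
x=3: <8, acc = 23+3 = 26

26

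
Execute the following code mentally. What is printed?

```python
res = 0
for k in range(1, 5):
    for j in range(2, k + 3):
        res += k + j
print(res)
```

88

k=1,j=2: res = 0+3 = 3
k=1,j=3: res = 3+4 = 7
k=2,j=2: res = 7+4 = 11
k=2,j=3: res = 11+5 = 16
k=2,j=4: res = 16+6 = 22
k=3,j=2: res = 22+5 = 27
k=3,j=3: res = 27+6 = 33
k=3,j=4: res = 33+7 = 40
k=3,j=5: res = 40+8 = 48
k=4,j=2: res = 48+6 = 54
k=4,j=3: res = 54+7 = 61
k=4,j=4: res = 61+8 = 69
k=4,j=5: res = 69+9 = 78
k=4,j=6: res = 78+10 = 88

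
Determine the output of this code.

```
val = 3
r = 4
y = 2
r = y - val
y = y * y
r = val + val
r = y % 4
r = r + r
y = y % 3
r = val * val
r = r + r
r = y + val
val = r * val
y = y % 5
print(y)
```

r = 2-3 = -1
y = 2*2 = 4
r = 3+3 = 6
r = 4%4 = 0
r = 0+0 = 0
y = 4%3 = 1
r = 3*3 = 9
r = 9+9 = 18
r = 1+3 = 4
val = 4*3 = 12
y = 1%5 = 1

1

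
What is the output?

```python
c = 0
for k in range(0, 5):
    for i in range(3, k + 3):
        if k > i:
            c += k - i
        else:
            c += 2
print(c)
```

k=1,i=3: not 1>3, c = 0+2 = 2
k=2,i=3: not 2>3, c = 2+2 = 4
k=2,i=4: not 2>4, c = 4+2 = 6
k=3,i=3: not 3>3, c = 6+2 = 8
k=3,i=4: not 3>4, c = 8+2 = 10
k=3,i=5: not 3>5, c = 10+2 = 12
k=4,i=3: 4>3, c = 12+1 = 13
k=4,i=4: not 4>4, c = 13+2 = 15
k=4,i=5: not 4>5, c = 15+2 = 17
k=4,i=6: not 4>6, c = 17+2 = 19

19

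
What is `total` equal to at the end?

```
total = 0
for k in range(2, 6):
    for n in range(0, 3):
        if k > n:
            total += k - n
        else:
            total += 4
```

k=2,n=0: 2>0, total = 0+2 = 2
k=2,n=1: 2>1, total = 2+1 = 3
k=2,n=2: not 2>2, total = 3+4 = 7
k=3,n=0: 3>0, total = 7+3 = 10
k=3,n=1: 3>1, total = 10+2 = 12
k=3,n=2: 3>2, total = 12+1 = 13
k=4,n=0: 4>0, total = 13+4 = 17
k=4,n=1: 4>1, total = 17+3 = 20
k=4,n=2: 4>2, total = 20+2 = 22
k=5,n=0: 5>0, total = 22+5 = 27
k=5,n=1: 5>1, total = 27+4 = 31
k=5,n=2: 5>2, total = 31+3 = 34

34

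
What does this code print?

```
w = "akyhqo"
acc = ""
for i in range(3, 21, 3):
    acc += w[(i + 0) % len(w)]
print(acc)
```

i=3: add w[3]='h' → 'h'
i=6: add w[0]='a' → 'ha'
i=9: add w[3]='h' → 'hah'
i=12: add w[0]='a' → 'haha'
i=15: add w[3]='h' → 'hahah'
i=18: add w[0]='a' → 'hahaha'

hahaha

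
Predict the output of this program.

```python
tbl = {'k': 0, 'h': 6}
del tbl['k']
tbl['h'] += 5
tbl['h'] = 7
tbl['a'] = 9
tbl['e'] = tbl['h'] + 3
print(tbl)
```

del 'k' → {'h': 6}
tbl['h'] = 6+5 = 11 → {'h': 11}
tbl['h'] = 7 → {'h': 7}
tbl['a'] = 9 → {'h': 7, 'a': 9}
tbl['e'] = tbl['h']+3 = 10 → {'h': 7, 'a': 9, 'e': 10}

{'h': 7, 'a': 9, 'e': 10}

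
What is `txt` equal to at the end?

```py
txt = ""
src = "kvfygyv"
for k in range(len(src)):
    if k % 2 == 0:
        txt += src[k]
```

k=0: add 'k' → 'k'
k=1: skip
k=2: add 'f' → 'kf'
k=3: skip
k=4: add 'g' → 'kfg'
k=5: skip
k=6: add 'v' → 'kfgv'

'kfgv'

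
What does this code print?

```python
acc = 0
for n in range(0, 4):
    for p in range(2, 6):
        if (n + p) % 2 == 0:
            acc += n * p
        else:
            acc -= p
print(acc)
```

n=0,p=2: even sum, acc = 0+0 = 0
n=0,p=3: odd sum, acc = 0-3 = -3
n=0,p=4: even sum, acc = (-3)+0 = -3
n=0,p=5: odd sum, acc = (-3)-5 = -8
n=1,p=2: odd sum, acc = (-8)-2 = -10
n=1,p=3: even sum, acc = (-10)+3 = -7
n=1,p=4: odd sum, acc = (-7)-4 = -11
n=1,p=5: even sum, acc = (-11)+5 = -6
n=2,p=2: even sum, acc = (-6)+4 = -2
n=2,p=3: odd sum, acc = (-2)-3 = -5
n=2,p=4: even sum, acc = (-5)+8 = 3
n=2,p=5: odd sum, acc = 3-5 = -2
n=3,p=2: odd sum, acc = (-2)-2 = -4
n=3,p=3: even sum, acc = (-4)+9 = 5
n=3,p=4: odd sum, acc = 5-4 = 1
n=3,p=5: even sum, acc = 1+15 = 16

16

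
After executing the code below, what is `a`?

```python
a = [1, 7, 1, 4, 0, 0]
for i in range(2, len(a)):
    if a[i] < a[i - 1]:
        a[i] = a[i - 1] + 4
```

i=2: 1<7, a[2] = 7+4 = 11 → [1, 7, 11, 4, 0, 0]
i=3: 4<11, a[3] = 11+4 = 15 → [1, 7, 11, 15, 0, 0]
i=4: 0<15, a[4] = 15+4 = 19 → [1, 7, 11, 15, 19, 0]
i=5: 0<19, a[5] = 19+4 = 23 → [1, 7, 11, 15, 19, 23]

[1, 7, 11, 15, 19, 23]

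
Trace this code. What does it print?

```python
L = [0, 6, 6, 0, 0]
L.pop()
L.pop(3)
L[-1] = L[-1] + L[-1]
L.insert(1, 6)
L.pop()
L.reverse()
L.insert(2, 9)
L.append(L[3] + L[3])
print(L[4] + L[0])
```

6

pop() removes 0 → [0, 6, 6, 0]
pop(3) removes 0 → [0, 6, 6]
L[-1] = L[-1]+L[-1] = 6+6 = 12 → [0, 6, 12]
insert 6 at 1 → [0, 6, 6, 12]
pop() removes 12 → [0, 6, 6]
reverse → [6, 6, 0]
insert 9 at 2 → [6, 6, 9, 0]
append L[3]+L[3] = 0+0 = 0 → [6, 6, 9, 0, 0]
L[4]+L[0] = 0+6 = 6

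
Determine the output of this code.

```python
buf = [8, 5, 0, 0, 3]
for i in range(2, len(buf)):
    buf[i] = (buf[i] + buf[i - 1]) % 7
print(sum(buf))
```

24

i=2: buf[2] = (0+5)%7 = 5 → [8, 5, 5, 0, 3]
i=3: buf[3] = (0+5)%7 = 5 → [8, 5, 5, 5, 3]
i=4: buf[4] = (3+5)%7 = 1 → [8, 5, 5, 5, 1]
sum = 24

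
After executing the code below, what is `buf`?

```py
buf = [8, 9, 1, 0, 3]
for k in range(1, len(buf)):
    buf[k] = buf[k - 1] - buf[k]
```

k=1: buf[1] = 8-9 = -1 → [8, -1, 1, 0, 3]
k=2: buf[2] = (-1)-1 = -2 → [8, -1, -2, 0, 3]
k=3: buf[3] = (-2)-0 = -2 → [8, -1, -2, -2, 3]
k=4: buf[4] = (-2)-3 = -5 → [8, -1, -2, -2, -5]

[8, -1, -2, -2, -5]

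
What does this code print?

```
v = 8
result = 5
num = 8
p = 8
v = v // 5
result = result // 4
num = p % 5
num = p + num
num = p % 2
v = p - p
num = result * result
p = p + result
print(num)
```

v = 8//5 = 1
result = 5//4 = 1
num = 8%5 = 3
num = 8+3 = 11
num = 8%2 = 0
v = 8-8 = 0
num = 1*1 = 1
p = 8+1 = 9

1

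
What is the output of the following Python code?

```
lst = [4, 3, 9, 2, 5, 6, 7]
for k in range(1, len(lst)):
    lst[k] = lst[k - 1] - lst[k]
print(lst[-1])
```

-28

k=1: lst[1] = 4-3 = 1 → [4, 1, 9, 2, 5, 6, 7]
k=2: lst[2] = 1-9 = -8 → [4, 1, -8, 2, 5, 6, 7]
k=3: lst[3] = (-8)-2 = -10 → [4, 1, -8, -10, 5, 6, 7]
k=4: lst[4] = (-10)-5 = -15 → [4, 1, -8, -10, -15, 6, 7]
k=5: lst[5] = (-15)-6 = -21 → [4, 1, -8, -10, -15, -21, 7]
k=6: lst[6] = (-21)-7 = -28 → [4, 1, -8, -10, -15, -21, -28]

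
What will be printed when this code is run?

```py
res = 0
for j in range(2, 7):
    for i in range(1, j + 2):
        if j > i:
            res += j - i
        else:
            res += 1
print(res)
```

j=2,i=1: 2>1, res = 0+1 = 1
j=2,i=2: not 2>2, res = 1+1 = 2
j=2,i=3: not 2>3, res = 2+1 = 3
j=3,i=1: 3>1, res = 3+2 = 5
j=3,i=2: 3>2, res = 5+1 = 6
j=3,i=3: not 3>3, res = 6+1 = 7
j=3,i=4: not 3>4, res = 7+1 = 8
j=4,i=1: 4>1, res = 8+3 = 11
j=4,i=2: 4>2, res = 11+2 = 13
j=4,i=3: 4>3, res = 13+1 = 14
j=4,i=4: not 4>4, res = 14+1 = 15
j=4,i=5: not 4>5, res = 15+1 = 16
j=5,i=1: 5>1, res = 16+4 = 20
j=5,i=2: 5>2, res = 20+3 = 23
j=5,i=3: 5>3, res = 23+2 = 25
j=5,i=4: 5>4, res = 25+1 = 26
j=5,i=5: not 5>5, res = 26+1 = 27
j=5,i=6: not 5>6, res = 27+1 = 28
j=6,i=1: 6>1, res = 28+5 = 33
j=6,i=2: 6>2, res = 33+4 = 37
j=6,i=3: 6>3, res = 37+3 = 40
j=6,i=4: 6>4, res = 40+2 = 42
j=6,i=5: 6>5, res = 42+1 = 43
j=6,i=6: not 6>6, res = 43+1 = 44
j=6,i=7: not 6>7, res = 44+1 = 45

45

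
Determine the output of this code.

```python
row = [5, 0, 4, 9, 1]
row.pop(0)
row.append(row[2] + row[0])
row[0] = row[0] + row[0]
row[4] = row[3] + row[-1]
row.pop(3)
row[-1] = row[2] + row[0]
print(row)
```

[0, 4, 9, 9]

pop(0) removes 5 → [0, 4, 9, 1]
append row[2]+row[0] = 9+0 = 9 → [0, 4, 9, 1, 9]
row[0] = row[0]+row[0] = 0+0 = 0 → [0, 4, 9, 1, 9]
row[4] = row[3]+row[-1] = 1+9 = 10 → [0, 4, 9, 1, 10]
pop(3) removes 1 → [0, 4, 9, 10]
row[-1] = row[2]+row[0] = 9+0 = 9 → [0, 4, 9, 9]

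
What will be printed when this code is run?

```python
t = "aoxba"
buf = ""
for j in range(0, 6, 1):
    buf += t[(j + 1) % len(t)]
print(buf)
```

oxbaao

j=0: add t[1]='o' → 'o'
j=1: add t[2]='x' → 'ox'
j=2: add t[3]='b' → 'oxb'
j=3: add t[4]='a' → 'oxba'
j=4: add t[0]='a' → 'oxbaa'
j=5: add t[1]='o' → 'oxbaao'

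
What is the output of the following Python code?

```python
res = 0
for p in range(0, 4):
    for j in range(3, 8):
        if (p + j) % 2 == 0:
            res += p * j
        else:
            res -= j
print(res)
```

p=0,j=3: odd sum, res = 0-3 = -3
p=0,j=4: even sum, res = (-3)+0 = -3
p=0,j=5: odd sum, res = (-3)-5 = -8
p=0,j=6: even sum, res = (-8)+0 = -8
p=0,j=7: odd sum, res = (-8)-7 = -15
p=1,j=3: even sum, res = (-15)+3 = -12
p=1,j=4: odd sum, res = (-12)-4 = -16
p=1,j=5: even sum, res = (-16)+5 = -11
p=1,j=6: odd sum, res = (-11)-6 = -17
p=1,j=7: even sum, res = (-17)+7 = -10
p=2,j=3: odd sum, res = (-10)-3 = -13
p=2,j=4: even sum, res = (-13)+8 = -5
p=2,j=5: odd sum, res = (-5)-5 = -10
p=2,j=6: even sum, res = (-10)+12 = 2
p=2,j=7: odd sum, res = 2-7 = -5
p=3,j=3: even sum, res = (-5)+9 = 4
p=3,j=4: odd sum, res = 4-4 = 0
p=3,j=5: even sum, res = 0+15 = 15
p=3,j=6: odd sum, res = 15-6 = 9
p=3,j=7: even sum, res = 9+21 = 30

30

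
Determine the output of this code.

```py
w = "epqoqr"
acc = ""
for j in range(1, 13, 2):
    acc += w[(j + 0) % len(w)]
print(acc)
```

porpor

j=1: add w[1]='p' → 'p'
j=3: add w[3]='o' → 'po'
j=5: add w[5]='r' → 'por'
j=7: add w[1]='p' → 'porp'
j=9: add w[3]='o' → 'porpo'
j=11: add w[5]='r' → 'porpor'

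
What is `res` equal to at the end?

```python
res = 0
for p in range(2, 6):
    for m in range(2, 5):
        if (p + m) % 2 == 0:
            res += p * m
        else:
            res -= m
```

42

p=2,m=2: even sum, res = 0+4 = 4
p=2,m=3: odd sum, res = 4-3 = 1
p=2,m=4: even sum, res = 1+8 = 9
p=3,m=2: odd sum, res = 9-2 = 7
p=3,m=3: even sum, res = 7+9 = 16
p=3,m=4: odd sum, res = 16-4 = 12
p=4,m=2: even sum, res = 12+8 = 20
p=4,m=3: odd sum, res = 20-3 = 17
p=4,m=4: even sum, res = 17+16 = 33
p=5,m=2: odd sum, res = 33-2 = 31
p=5,m=3: even sum, res = 31+15 = 46
p=5,m=4: odd sum, res = 46-4 = 42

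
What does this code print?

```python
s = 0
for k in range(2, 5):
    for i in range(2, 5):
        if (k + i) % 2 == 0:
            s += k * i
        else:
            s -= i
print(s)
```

k=2,i=2: even sum, s = 0+4 = 4
k=2,i=3: odd sum, s = 4-3 = 1
k=2,i=4: even sum, s = 1+8 = 9
k=3,i=2: odd sum, s = 9-2 = 7
k=3,i=3: even sum, s = 7+9 = 16
k=3,i=4: odd sum, s = 16-4 = 12
k=4,i=2: even sum, s = 12+8 = 20
k=4,i=3: odd sum, s = 20-3 = 17
k=4,i=4: even sum, s = 17+16 = 33

33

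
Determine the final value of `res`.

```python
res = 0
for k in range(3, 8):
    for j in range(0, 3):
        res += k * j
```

k=3,j=0: res = 0+0 = 0
k=3,j=1: res = 0+3 = 3
k=3,j=2: res = 3+6 = 9
k=4,j=0: res = 9+0 = 9
k=4,j=1: res = 9+4 = 13
k=4,j=2: res = 13+8 = 21
k=5,j=0: res = 21+0 = 21
k=5,j=1: res = 21+5 = 26
k=5,j=2: res = 26+10 = 36
k=6,j=0: res = 36+0 = 36
k=6,j=1: res = 36+6 = 42
k=6,j=2: res = 42+12 = 54
k=7,j=0: res = 54+0 = 54
k=7,j=1: res = 54+7 = 61
k=7,j=2: res = 61+14 = 75

75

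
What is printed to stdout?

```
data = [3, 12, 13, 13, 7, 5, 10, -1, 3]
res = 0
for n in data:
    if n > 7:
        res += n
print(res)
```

n=3: not >7
n=12: >7, res = 0+12 = 12
n=13: >7, res = 12+13 = 25
n=13: >7, res = 25+13 = 38
n=7: not >7
n=5: not >7
n=10: >7, res = 38+10 = 48
n=-1: not >7
n=3: not >7

48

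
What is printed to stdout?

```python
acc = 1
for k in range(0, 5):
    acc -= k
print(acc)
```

-9

k=0: acc = 1-0 = 1
k=1: acc = 1-1 = 0
k=2: acc = 0-2 = -2
k=3: acc = (-2)-3 = -5
k=4: acc = (-5)-4 = -9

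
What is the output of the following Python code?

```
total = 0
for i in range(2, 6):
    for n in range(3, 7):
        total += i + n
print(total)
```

i=2,n=3: total = 0+5 = 5
i=2,n=4: total = 5+6 = 11
i=2,n=5: total = 11+7 = 18
i=2,n=6: total = 18+8 = 26
i=3,n=3: total = 26+6 = 32
i=3,n=4: total = 32+7 = 39
i=3,n=5: total = 39+8 = 47
i=3,n=6: total = 47+9 = 56
i=4,n=3: total = 56+7 = 63
i=4,n=4: total = 63+8 = 71
i=4,n=5: total = 71+9 = 80
i=4,n=6: total = 80+10 = 90
i=5,n=3: total = 90+8 = 98
i=5,n=4: total = 98+9 = 107
i=5,n=5: total = 107+10 = 117
i=5,n=6: total = 117+11 = 128

128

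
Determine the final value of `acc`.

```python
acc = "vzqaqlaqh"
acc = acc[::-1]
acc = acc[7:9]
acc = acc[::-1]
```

reverse → 'hqalqaqzv'
slice [7:9] → 'zv'
reverse → 'vz'

'vz'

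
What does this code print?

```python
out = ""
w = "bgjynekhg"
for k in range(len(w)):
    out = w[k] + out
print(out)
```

ghkenyjgb

k=0: prepend 'b' → 'b'
k=1: prepend 'g' → 'gb'
k=2: prepend 'j' → 'jgb'
k=3: prepend 'y' → 'yjgb'
k=4: prepend 'n' → 'nyjgb'
k=5: prepend 'e' → 'enyjgb'
k=6: prepend 'k' → 'kenyjgb'
k=7: prepend 'h' → 'hkenyjgb'
k=8: prepend 'g' → 'ghkenyjgb'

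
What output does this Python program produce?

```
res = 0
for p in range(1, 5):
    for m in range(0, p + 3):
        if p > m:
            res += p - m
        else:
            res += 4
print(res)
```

p=1,m=0: 1>0, res = 0+1 = 1
p=1,m=1: not 1>1, res = 1+4 = 5
p=1,m=2: not 1>2, res = 5+4 = 9
p=1,m=3: not 1>3, res = 9+4 = 13
p=2,m=0: 2>0, res = 13+2 = 15
p=2,m=1: 2>1, res = 15+1 = 16
p=2,m=2: not 2>2, res = 16+4 = 20
p=2,m=3: not 2>3, res = 20+4 = 24
p=2,m=4: not 2>4, res = 24+4 = 28
p=3,m=0: 3>0, res = 28+3 = 31
p=3,m=1: 3>1, res = 31+2 = 33
p=3,m=2: 3>2, res = 33+1 = 34
p=3,m=3: not 3>3, res = 34+4 = 38
p=3,m=4: not 3>4, res = 38+4 = 42
p=3,m=5: not 3>5, res = 42+4 = 46
p=4,m=0: 4>0, res = 46+4 = 50
p=4,m=1: 4>1, res = 50+3 = 53
p=4,m=2: 4>2, res = 53+2 = 55
p=4,m=3: 4>3, res = 55+1 = 56
p=4,m=4: not 4>4, res = 56+4 = 60
p=4,m=5: not 4>5, res = 60+4 = 64
p=4,m=6: not 4>6, res = 64+4 = 68

68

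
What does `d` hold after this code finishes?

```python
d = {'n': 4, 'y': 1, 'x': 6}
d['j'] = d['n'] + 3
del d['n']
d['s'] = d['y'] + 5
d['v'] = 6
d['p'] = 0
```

d['j'] = d['n']+3 = 7 → {'n': 4, 'y': 1, 'x': 6, 'j': 7}
del 'n' → {'y': 1, 'x': 6, 'j': 7}
d['s'] = d['y']+5 = 6 → {'y': 1, 'x': 6, 'j': 7, 's': 6}
d['v'] = 6 → {'y': 1, 'x': 6, 'j': 7, 's': 6, 'v': 6}
d['p'] = 0 → {'y': 1, 'x': 6, 'j': 7, 's': 6, 'v': 6, 'p': 0}

{'y': 1, 'x': 6, 'j': 7, 's': 6, 'v': 6, 'p': 0}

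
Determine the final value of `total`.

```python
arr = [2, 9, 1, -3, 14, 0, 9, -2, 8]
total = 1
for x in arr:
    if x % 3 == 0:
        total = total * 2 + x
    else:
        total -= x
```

x=2: not %3==0, total = 1-2 = -1
x=9: %3==0, total = (-1)*2+9 = 7
x=1: not %3==0, total = 7-1 = 6
x=-3: %3==0, total = 6*2+(-3) = 9
x=14: not %3==0, total = 9-14 = -5
x=0: %3==0, total = (-5)*2+0 = -10
x=9: %3==0, total = (-10)*2+9 = -11
x=-2: not %3==0, total = (-11)-(-2) = -9
x=8: not %3==0, total = (-9)-8 = -17

-17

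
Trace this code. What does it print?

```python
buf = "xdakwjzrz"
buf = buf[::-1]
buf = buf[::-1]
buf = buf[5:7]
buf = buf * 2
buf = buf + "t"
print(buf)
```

jzjzt

reverse → 'zrzjwkadx'
reverse → 'xdakwjzrz'
slice [5:7] → 'jz'
repeat ×2 → 'jzjz'
+ 't' → 'jzjzt'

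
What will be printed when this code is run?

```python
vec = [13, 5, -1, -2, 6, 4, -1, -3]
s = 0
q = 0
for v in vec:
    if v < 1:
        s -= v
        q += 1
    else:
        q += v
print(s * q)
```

v=13: not <1; q=13
v=5: not <1; q=18
v=-1: <1, s = 0-(-1) = 1; q=19
v=-2: <1, s = 1-(-2) = 3; q=20
v=6: not <1; q=26
v=4: not <1; q=30
v=-1: <1, s = 3-(-1) = 4; q=31
v=-3: <1, s = 4-(-3) = 7; q=32
s*q = 7*32 = 224

224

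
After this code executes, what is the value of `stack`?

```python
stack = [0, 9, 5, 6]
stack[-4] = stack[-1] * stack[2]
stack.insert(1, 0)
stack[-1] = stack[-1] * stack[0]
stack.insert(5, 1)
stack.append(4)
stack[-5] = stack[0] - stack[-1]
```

stack[-4] = stack[-1]*stack[2] = 6*5 = 30 → [30, 9, 5, 6]
insert 0 at 1 → [30, 0, 9, 5, 6]
stack[-1] = stack[-1]*stack[0] = 6*30 = 180 → [30, 0, 9, 5, 180]
insert 1 at 5 → [30, 0, 9, 5, 180, 1]
append 4 → [30, 0, 9, 5, 180, 1, 4]
stack[-5] = stack[0]-stack[-1] = 30-4 = 26 → [30, 0, 26, 5, 180, 1, 4]

[30, 0, 26, 5, 180, 1, 4]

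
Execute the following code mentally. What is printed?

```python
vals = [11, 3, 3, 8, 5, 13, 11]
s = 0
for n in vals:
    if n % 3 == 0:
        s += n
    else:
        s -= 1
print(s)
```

1

n=11: not %3==0, s = 0-1 = -1
n=3: %3==0, s = (-1)+3 = 2
n=3: %3==0, s = 2+3 = 5
n=8: not %3==0, s = 5-1 = 4
n=5: not %3==0, s = 4-1 = 3
n=13: not %3==0, s = 3-1 = 2
n=11: not %3==0, s = 2-1 = 1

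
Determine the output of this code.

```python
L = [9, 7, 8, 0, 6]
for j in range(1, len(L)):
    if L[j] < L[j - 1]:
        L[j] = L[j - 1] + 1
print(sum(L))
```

55

j=1: 7<9, L[1] = 9+1 = 10 → [9, 10, 8, 0, 6]
j=2: 8<10, L[2] = 10+1 = 11 → [9, 10, 11, 0, 6]
j=3: 0<11, L[3] = 11+1 = 12 → [9, 10, 11, 12, 6]
j=4: 6<12, L[4] = 12+1 = 13 → [9, 10, 11, 12, 13]
sum = 55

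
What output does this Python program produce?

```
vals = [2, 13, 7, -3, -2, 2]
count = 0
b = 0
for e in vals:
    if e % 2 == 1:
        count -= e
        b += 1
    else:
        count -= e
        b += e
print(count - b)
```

e=2: not odd, count = 0-2 = -2; b=2
e=13: odd, count = (-2)-13 = -15; b=3
e=7: odd, count = (-15)-7 = -22; b=4
e=-3: odd, count = (-22)-(-3) = -19; b=5
e=-2: not odd, count = (-19)-(-2) = -17; b=3
e=2: not odd, count = (-17)-2 = -19; b=5
count-b = (-19)-5 = -24

-24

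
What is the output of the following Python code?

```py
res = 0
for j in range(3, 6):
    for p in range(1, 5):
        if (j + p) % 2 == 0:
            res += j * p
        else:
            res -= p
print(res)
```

j=3,p=1: even sum, res = 0+3 = 3
j=3,p=2: odd sum, res = 3-2 = 1
j=3,p=3: even sum, res = 1+9 = 10
j=3,p=4: odd sum, res = 10-4 = 6
j=4,p=1: odd sum, res = 6-1 = 5
j=4,p=2: even sum, res = 5+8 = 13
j=4,p=3: odd sum, res = 13-3 = 10
j=4,p=4: even sum, res = 10+16 = 26
j=5,p=1: even sum, res = 26+5 = 31
j=5,p=2: odd sum, res = 31-2 = 29
j=5,p=3: even sum, res = 29+15 = 44
j=5,p=4: odd sum, res = 44-4 = 40

40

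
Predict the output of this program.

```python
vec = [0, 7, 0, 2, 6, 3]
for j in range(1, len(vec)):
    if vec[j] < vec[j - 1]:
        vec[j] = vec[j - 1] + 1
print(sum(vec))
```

45

j=1: 7>=0, unchanged → [0, 7, 0, 2, 6, 3]
j=2: 0<7, vec[2] = 7+1 = 8 → [0, 7, 8, 2, 6, 3]
j=3: 2<8, vec[3] = 8+1 = 9 → [0, 7, 8, 9, 6, 3]
j=4: 6<9, vec[4] = 9+1 = 10 → [0, 7, 8, 9, 10, 3]
j=5: 3<10, vec[5] = 10+1 = 11 → [0, 7, 8, 9, 10, 11]
sum = 45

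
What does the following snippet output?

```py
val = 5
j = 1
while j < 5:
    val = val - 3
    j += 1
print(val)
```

j=1: val = 5-3 = 2
j=2: val = 2-3 = -1
j=3: val = (-1)-3 = -4
j=4: val = (-4)-3 = -7

-7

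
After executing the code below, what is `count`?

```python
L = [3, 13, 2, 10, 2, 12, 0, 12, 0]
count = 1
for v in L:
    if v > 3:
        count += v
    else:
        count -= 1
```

v=3: not >3, count = 1-1 = 0
v=13: >3, count = 0+13 = 13
v=2: not >3, count = 13-1 = 12
v=10: >3, count = 12+10 = 22
v=2: not >3, count = 22-1 = 21
v=12: >3, count = 21+12 = 33
v=0: not >3, count = 33-1 = 32
v=12: >3, count = 32+12 = 44
v=0: not >3, count = 44-1 = 43

43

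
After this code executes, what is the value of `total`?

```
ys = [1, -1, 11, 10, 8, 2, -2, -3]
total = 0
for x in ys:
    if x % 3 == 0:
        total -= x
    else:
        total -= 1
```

x=1: not %3==0, total = 0-1 = -1
x=-1: not %3==0, total = (-1)-1 = -2
x=11: not %3==0, total = (-2)-1 = -3
x=10: not %3==0, total = (-3)-1 = -4
x=8: not %3==0, total = (-4)-1 = -5
x=2: not %3==0, total = (-5)-1 = -6
x=-2: not %3==0, total = (-6)-1 = -7
x=-3: %3==0, total = (-7)-(-3) = -4

-4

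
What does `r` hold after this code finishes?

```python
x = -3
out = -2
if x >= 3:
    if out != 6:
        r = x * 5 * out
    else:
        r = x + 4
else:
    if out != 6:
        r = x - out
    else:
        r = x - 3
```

-1

x=-3, out=-2
x >= 3 is False; out != 6 is True
→ r = x - out = -1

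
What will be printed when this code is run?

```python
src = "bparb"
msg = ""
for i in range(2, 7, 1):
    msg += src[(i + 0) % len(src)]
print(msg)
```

i=2: add src[2]='a' → 'a'
i=3: add src[3]='r' → 'ar'
i=4: add src[4]='b' → 'arb'
i=5: add src[0]='b' → 'arbb'
i=6: add src[1]='p' → 'arbbp'

arbbp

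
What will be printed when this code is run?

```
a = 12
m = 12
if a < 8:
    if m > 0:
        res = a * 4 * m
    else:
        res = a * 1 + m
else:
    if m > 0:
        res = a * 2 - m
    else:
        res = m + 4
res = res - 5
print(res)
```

a=12, m=12
a < 8 is False; m > 0 is True
→ res = a * 2 - m = 12
res = 12-5 = 7

7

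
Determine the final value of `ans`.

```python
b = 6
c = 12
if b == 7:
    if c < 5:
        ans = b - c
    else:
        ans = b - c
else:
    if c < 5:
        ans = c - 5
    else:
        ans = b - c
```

-6

b=6, c=12
b == 7 is False; c < 5 is False
→ ans = b - c = -6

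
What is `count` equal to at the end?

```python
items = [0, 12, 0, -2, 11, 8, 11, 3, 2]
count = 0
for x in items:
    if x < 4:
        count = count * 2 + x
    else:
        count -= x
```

x=0: <4, count = 0*2+0 = 0
x=12: not <4, count = 0-12 = -12
x=0: <4, count = (-12)*2+0 = -24
x=-2: <4, count = (-24)*2+(-2) = -50
x=11: not <4, count = (-50)-11 = -61
x=8: not <4, count = (-61)-8 = -69
x=11: not <4, count = (-69)-11 = -80
x=3: <4, count = (-80)*2+3 = -157
x=2: <4, count = (-157)*2+2 = -312

-312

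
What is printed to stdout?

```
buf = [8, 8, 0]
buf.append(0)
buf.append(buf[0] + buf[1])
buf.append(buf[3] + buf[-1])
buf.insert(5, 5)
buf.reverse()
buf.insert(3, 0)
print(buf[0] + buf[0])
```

32

append 0 → [8, 8, 0, 0]
append buf[0]+buf[1] = 8+8 = 16 → [8, 8, 0, 0, 16]
append buf[3]+buf[-1] = 0+16 = 16 → [8, 8, 0, 0, 16, 16]
insert 5 at 5 → [8, 8, 0, 0, 16, 5, 16]
reverse → [16, 5, 16, 0, 0, 8, 8]
insert 0 at 3 → [16, 5, 16, 0, 0, 0, 8, 8]
buf[0]+buf[0] = 16+16 = 32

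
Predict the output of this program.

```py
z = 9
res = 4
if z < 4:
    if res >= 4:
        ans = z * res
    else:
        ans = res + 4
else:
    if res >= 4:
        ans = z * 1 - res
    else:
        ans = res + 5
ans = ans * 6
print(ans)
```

30

z=9, res=4
z < 4 is False; res >= 4 is True
→ ans = z * 1 - res = 5
ans = 5*6 = 30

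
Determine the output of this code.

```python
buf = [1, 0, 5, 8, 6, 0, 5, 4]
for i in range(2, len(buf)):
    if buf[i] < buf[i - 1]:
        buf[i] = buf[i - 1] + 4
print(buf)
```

[1, 0, 5, 8, 12, 16, 20, 24]

i=2: 5>=0, unchanged → [1, 0, 5, 8, 6, 0, 5, 4]
i=3: 8>=5, unchanged → [1, 0, 5, 8, 6, 0, 5, 4]
i=4: 6<8, buf[4] = 8+4 = 12 → [1, 0, 5, 8, 12, 0, 5, 4]
i=5: 0<12, buf[5] = 12+4 = 16 → [1, 0, 5, 8, 12, 16, 5, 4]
i=6: 5<16, buf[6] = 16+4 = 20 → [1, 0, 5, 8, 12, 16, 20, 4]
i=7: 4<20, buf[7] = 20+4 = 24 → [1, 0, 5, 8, 12, 16, 20, 24]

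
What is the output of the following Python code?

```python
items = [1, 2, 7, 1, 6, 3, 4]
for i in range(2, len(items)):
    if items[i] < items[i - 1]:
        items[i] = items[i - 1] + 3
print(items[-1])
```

i=2: 7>=2, unchanged → [1, 2, 7, 1, 6, 3, 4]
i=3: 1<7, items[3] = 7+3 = 10 → [1, 2, 7, 10, 6, 3, 4]
i=4: 6<10, items[4] = 10+3 = 13 → [1, 2, 7, 10, 13, 3, 4]
i=5: 3<13, items[5] = 13+3 = 16 → [1, 2, 7, 10, 13, 16, 4]
i=6: 4<16, items[6] = 16+3 = 19 → [1, 2, 7, 10, 13, 16, 19]

19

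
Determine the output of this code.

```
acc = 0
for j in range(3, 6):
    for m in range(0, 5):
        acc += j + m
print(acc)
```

90

j=3,m=0: acc = 0+3 = 3
j=3,m=1: acc = 3+4 = 7
j=3,m=2: acc = 7+5 = 12
j=3,m=3: acc = 12+6 = 18
j=3,m=4: acc = 18+7 = 25
j=4,m=0: acc = 25+4 = 29
j=4,m=1: acc = 29+5 = 34
j=4,m=2: acc = 34+6 = 40
j=4,m=3: acc = 40+7 = 47
j=4,m=4: acc = 47+8 = 55
j=5,m=0: acc = 55+5 = 60
j=5,m=1: acc = 60+6 = 66
j=5,m=2: acc = 66+7 = 73
j=5,m=3: acc = 73+8 = 81
j=5,m=4: acc = 81+9 = 90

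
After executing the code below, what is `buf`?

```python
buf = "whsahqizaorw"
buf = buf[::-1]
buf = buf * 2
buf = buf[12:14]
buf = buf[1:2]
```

'r'

reverse → 'wroaziqhashw'
repeat ×2 → 'wroaziqhashwwroaziqhashw'
slice [12:14] → 'wr'
slice [1:2] → 'r'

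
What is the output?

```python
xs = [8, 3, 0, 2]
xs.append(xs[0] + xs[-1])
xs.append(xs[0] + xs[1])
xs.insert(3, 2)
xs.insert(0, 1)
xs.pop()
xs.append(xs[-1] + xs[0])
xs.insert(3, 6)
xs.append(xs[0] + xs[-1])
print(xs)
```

append xs[0]+xs[-1] = 8+2 = 10 → [8, 3, 0, 2, 10]
append xs[0]+xs[1] = 8+3 = 11 → [8, 3, 0, 2, 10, 11]
insert 2 at 3 → [8, 3, 0, 2, 2, 10, 11]
insert 1 at 0 → [1, 8, 3, 0, 2, 2, 10, 11]
pop() removes 11 → [1, 8, 3, 0, 2, 2, 10]
append xs[-1]+xs[0] = 10+1 = 11 → [1, 8, 3, 0, 2, 2, 10, 11]
insert 6 at 3 → [1, 8, 3, 6, 0, 2, 2, 10, 11]
append xs[0]+xs[-1] = 1+11 = 12 → [1, 8, 3, 6, 0, 2, 2, 10, 11, 12]

[1, 8, 3, 6, 0, 2, 2, 10, 11, 12]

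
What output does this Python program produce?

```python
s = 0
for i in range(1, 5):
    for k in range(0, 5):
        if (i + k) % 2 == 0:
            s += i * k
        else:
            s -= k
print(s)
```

i=1,k=0: odd sum, s = 0-0 = 0
i=1,k=1: even sum, s = 0+1 = 1
i=1,k=2: odd sum, s = 1-2 = -1
i=1,k=3: even sum, s = (-1)+3 = 2
i=1,k=4: odd sum, s = 2-4 = -2
i=2,k=0: even sum, s = (-2)+0 = -2
i=2,k=1: odd sum, s = (-2)-1 = -3
i=2,k=2: even sum, s = (-3)+4 = 1
i=2,k=3: odd sum, s = 1-3 = -2
i=2,k=4: even sum, s = (-2)+8 = 6
i=3,k=0: odd sum, s = 6-0 = 6
i=3,k=1: even sum, s = 6+3 = 9
i=3,k=2: odd sum, s = 9-2 = 7
i=3,k=3: even sum, s = 7+9 = 16
i=3,k=4: odd sum, s = 16-4 = 12
i=4,k=0: even sum, s = 12+0 = 12
i=4,k=1: odd sum, s = 12-1 = 11
i=4,k=2: even sum, s = 11+8 = 19
i=4,k=3: odd sum, s = 19-3 = 16
i=4,k=4: even sum, s = 16+16 = 32

32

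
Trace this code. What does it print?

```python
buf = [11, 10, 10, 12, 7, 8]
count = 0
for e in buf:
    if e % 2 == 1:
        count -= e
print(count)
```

e=11: odd, count = 0-11 = -11
e=10: not odd
e=10: not odd
e=12: not odd
e=7: odd, count = (-11)-7 = -18
e=8: not odd

-18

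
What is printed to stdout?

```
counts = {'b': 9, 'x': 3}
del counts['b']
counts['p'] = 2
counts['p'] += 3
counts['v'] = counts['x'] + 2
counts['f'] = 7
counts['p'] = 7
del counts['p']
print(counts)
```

del 'b' → {'x': 3}
counts['p'] = 2 → {'x': 3, 'p': 2}
counts['p'] = 2+3 = 5 → {'x': 3, 'p': 5}
counts['v'] = counts['x']+2 = 5 → {'x': 3, 'p': 5, 'v': 5}
counts['f'] = 7 → {'x': 3, 'p': 5, 'v': 5, 'f': 7}
counts['p'] = 7 → {'x': 3, 'p': 7, 'v': 5, 'f': 7}
del 'p' → {'x': 3, 'v': 5, 'f': 7}

{'x': 3, 'v': 5, 'f': 7}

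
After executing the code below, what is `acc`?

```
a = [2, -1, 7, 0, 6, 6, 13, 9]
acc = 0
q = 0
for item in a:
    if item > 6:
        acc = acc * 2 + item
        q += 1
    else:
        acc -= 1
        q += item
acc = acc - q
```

19

item=2: not >6, acc = 0-1 = -1; q=2
item=-1: not >6, acc = (-1)-1 = -2; q=1
item=7: >6, acc = (-2)*2+7 = 3; q=2
item=0: not >6, acc = 3-1 = 2; q=2
item=6: not >6, acc = 2-1 = 1; q=8
item=6: not >6, acc = 1-1 = 0; q=14
item=13: >6, acc = 0*2+13 = 13; q=15
item=9: >6, acc = 13*2+9 = 35; q=16
acc-q = 35-16 = 19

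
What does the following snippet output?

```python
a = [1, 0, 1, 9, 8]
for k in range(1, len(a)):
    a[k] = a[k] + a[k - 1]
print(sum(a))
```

34

k=1: a[1] = 0+1 = 1 → [1, 1, 1, 9, 8]
k=2: a[2] = 1+1 = 2 → [1, 1, 2, 9, 8]
k=3: a[3] = 9+2 = 11 → [1, 1, 2, 11, 8]
k=4: a[4] = 8+11 = 19 → [1, 1, 2, 11, 19]
sum = 34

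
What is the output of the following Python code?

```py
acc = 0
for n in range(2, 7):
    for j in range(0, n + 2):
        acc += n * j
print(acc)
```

n=2,j=0: acc = 0+0 = 0
n=2,j=1: acc = 0+2 = 2
n=2,j=2: acc = 2+4 = 6
n=2,j=3: acc = 6+6 = 12
n=3,j=0: acc = 12+0 = 12
n=3,j=1: acc = 12+3 = 15
n=3,j=2: acc = 15+6 = 21
n=3,j=3: acc = 21+9 = 30
n=3,j=4: acc = 30+12 = 42
n=4,j=0: acc = 42+0 = 42
n=4,j=1: acc = 42+4 = 46
n=4,j=2: acc = 46+8 = 54
n=4,j=3: acc = 54+12 = 66
n=4,j=4: acc = 66+16 = 82
n=4,j=5: acc = 82+20 = 102
n=5,j=0: acc = 102+0 = 102
n=5,j=1: acc = 102+5 = 107
n=5,j=2: acc = 107+10 = 117
n=5,j=3: acc = 117+15 = 132
n=5,j=4: acc = 132+20 = 152
n=5,j=5: acc = 152+25 = 177
n=5,j=6: acc = 177+30 = 207
n=6,j=0: acc = 207+0 = 207
n=6,j=1: acc = 207+6 = 213
n=6,j=2: acc = 213+12 = 225
n=6,j=3: acc = 225+18 = 243
n=6,j=4: acc = 243+24 = 267
n=6,j=5: acc = 267+30 = 297
n=6,j=6: acc = 297+36 = 333
n=6,j=7: acc = 333+42 = 375

375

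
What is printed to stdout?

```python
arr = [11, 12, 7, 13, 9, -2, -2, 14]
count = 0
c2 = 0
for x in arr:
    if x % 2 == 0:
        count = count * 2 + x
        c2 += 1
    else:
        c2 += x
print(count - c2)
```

x=11: not even; c2=11
x=12: even, count = 0*2+12 = 12; c2=12
x=7: not even; c2=19
x=13: not even; c2=32
x=9: not even; c2=41
x=-2: even, count = 12*2+(-2) = 22; c2=42
x=-2: even, count = 22*2+(-2) = 42; c2=43
x=14: even, count = 42*2+14 = 98; c2=44
count-c2 = 98-44 = 54

54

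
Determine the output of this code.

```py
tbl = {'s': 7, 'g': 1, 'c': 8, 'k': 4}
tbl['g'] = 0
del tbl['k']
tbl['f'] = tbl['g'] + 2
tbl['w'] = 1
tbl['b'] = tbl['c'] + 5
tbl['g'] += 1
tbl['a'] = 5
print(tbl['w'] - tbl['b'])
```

tbl['g'] = 0 → {'s': 7, 'g': 0, 'c': 8, 'k': 4}
del 'k' → {'s': 7, 'g': 0, 'c': 8}
tbl['f'] = tbl['g']+2 = 2 → {'s': 7, 'g': 0, 'c': 8, 'f': 2}
tbl['w'] = 1 → {'s': 7, 'g': 0, 'c': 8, 'f': 2, 'w': 1}
tbl['b'] = tbl['c']+5 = 13 → {'s': 7, 'g': 0, 'c': 8, 'f': 2, 'w': 1, 'b': 13}
tbl['g'] = 0+1 = 1 → {'s': 7, 'g': 1, 'c': 8, 'f': 2, 'w': 1, 'b': 13}
tbl['a'] = 5 → {'s': 7, 'g': 1, 'c': 8, 'f': 2, 'w': 1, 'b': 13, 'a': 5}
tbl['w']-tbl['b'] = 1-13 = -12

-12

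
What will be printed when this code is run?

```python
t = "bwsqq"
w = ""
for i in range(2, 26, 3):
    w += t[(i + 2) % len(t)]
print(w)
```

i=2: add t[4]='q' → 'q'
i=5: add t[2]='s' → 'qs'
i=8: add t[0]='b' → 'qsb'
i=11: add t[3]='q' → 'qsbq'
i=14: add t[1]='w' → 'qsbqw'
i=17: add t[4]='q' → 'qsbqwq'
i=20: add t[2]='s' → 'qsbqwqs'
i=23: add t[0]='b' → 'qsbqwqsb'

qsbqwqsb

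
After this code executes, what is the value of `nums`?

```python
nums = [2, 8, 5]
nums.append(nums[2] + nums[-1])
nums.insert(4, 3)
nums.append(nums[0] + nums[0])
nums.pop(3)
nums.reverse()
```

append nums[2]+nums[-1] = 5+5 = 10 → [2, 8, 5, 10]
insert 3 at 4 → [2, 8, 5, 10, 3]
append nums[0]+nums[0] = 2+2 = 4 → [2, 8, 5, 10, 3, 4]
pop(3) removes 10 → [2, 8, 5, 3, 4]
reverse → [4, 3, 5, 8, 2]

[4, 3, 5, 8, 2]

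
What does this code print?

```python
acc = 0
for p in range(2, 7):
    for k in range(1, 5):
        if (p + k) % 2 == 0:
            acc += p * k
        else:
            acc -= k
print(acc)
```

80

p=2,k=1: odd sum, acc = 0-1 = -1
p=2,k=2: even sum, acc = (-1)+4 = 3
p=2,k=3: odd sum, acc = 3-3 = 0
p=2,k=4: even sum, acc = 0+8 = 8
p=3,k=1: even sum, acc = 8+3 = 11
p=3,k=2: odd sum, acc = 11-2 = 9
p=3,k=3: even sum, acc = 9+9 = 18
p=3,k=4: odd sum, acc = 18-4 = 14
p=4,k=1: odd sum, acc = 14-1 = 13
p=4,k=2: even sum, acc = 13+8 = 21
p=4,k=3: odd sum, acc = 21-3 = 18
p=4,k=4: even sum, acc = 18+16 = 34
p=5,k=1: even sum, acc = 34+5 = 39
p=5,k=2: odd sum, acc = 39-2 = 37
p=5,k=3: even sum, acc = 37+15 = 52
p=5,k=4: odd sum, acc = 52-4 = 48
p=6,k=1: odd sum, acc = 48-1 = 47
p=6,k=2: even sum, acc = 47+12 = 59
p=6,k=3: odd sum, acc = 59-3 = 56
p=6,k=4: even sum, acc = 56+24 = 80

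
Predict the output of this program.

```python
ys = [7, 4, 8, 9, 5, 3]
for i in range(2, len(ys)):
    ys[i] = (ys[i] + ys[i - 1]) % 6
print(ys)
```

i=2: ys[2] = (8+4)%6 = 0 → [7, 4, 0, 9, 5, 3]
i=3: ys[3] = (9+0)%6 = 3 → [7, 4, 0, 3, 5, 3]
i=4: ys[4] = (5+3)%6 = 2 → [7, 4, 0, 3, 2, 3]
i=5: ys[5] = (3+2)%6 = 5 → [7, 4, 0, 3, 2, 5]

[7, 4, 0, 3, 2, 5]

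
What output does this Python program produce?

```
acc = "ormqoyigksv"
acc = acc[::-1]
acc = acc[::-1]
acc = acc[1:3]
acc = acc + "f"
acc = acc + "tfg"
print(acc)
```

rmftfg

reverse → 'vskgiyoqmro'
reverse → 'ormqoyigksv'
slice [1:3] → 'rm'
+ 'f' → 'rmf'
+ 'tfg' → 'rmftfg'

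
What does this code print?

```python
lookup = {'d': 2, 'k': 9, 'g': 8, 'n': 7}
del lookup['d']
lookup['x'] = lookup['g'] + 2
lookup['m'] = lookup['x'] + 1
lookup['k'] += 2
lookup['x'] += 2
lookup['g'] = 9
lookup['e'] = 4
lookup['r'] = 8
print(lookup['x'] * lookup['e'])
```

del 'd' → {'k': 9, 'g': 8, 'n': 7}
lookup['x'] = lookup['g']+2 = 10 → {'k': 9, 'g': 8, 'n': 7, 'x': 10}
lookup['m'] = lookup['x']+1 = 11 → {'k': 9, 'g': 8, 'n': 7, 'x': 10, 'm': 11}
lookup['k'] = 9+2 = 11 → {'k': 11, 'g': 8, 'n': 7, 'x': 10, 'm': 11}
lookup['x'] = 10+2 = 12 → {'k': 11, 'g': 8, 'n': 7, 'x': 12, 'm': 11}
lookup['g'] = 9 → {'k': 11, 'g': 9, 'n': 7, 'x': 12, 'm': 11}
lookup['e'] = 4 → {'k': 11, 'g': 9, 'n': 7, 'x': 12, 'm': 11, 'e': 4}
lookup['r'] = 8 → {'k': 11, 'g': 9, 'n': 7, 'x': 12, 'm': 11, 'e': 4, 'r': 8}
lookup['x']*lookup['e'] = 12*4 = 48

48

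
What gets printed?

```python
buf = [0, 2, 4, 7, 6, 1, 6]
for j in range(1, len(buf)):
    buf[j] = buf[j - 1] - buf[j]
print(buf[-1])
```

j=1: buf[1] = 0-2 = -2 → [0, -2, 4, 7, 6, 1, 6]
j=2: buf[2] = (-2)-4 = -6 → [0, -2, -6, 7, 6, 1, 6]
j=3: buf[3] = (-6)-7 = -13 → [0, -2, -6, -13, 6, 1, 6]
j=4: buf[4] = (-13)-6 = -19 → [0, -2, -6, -13, -19, 1, 6]
j=5: buf[5] = (-19)-1 = -20 → [0, -2, -6, -13, -19, -20, 6]
j=6: buf[6] = (-20)-6 = -26 → [0, -2, -6, -13, -19, -20, -26]

-26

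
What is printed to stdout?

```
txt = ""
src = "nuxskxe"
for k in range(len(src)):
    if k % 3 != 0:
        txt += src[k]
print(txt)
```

uxkx

k=0: skip
k=1: add 'u' → 'u'
k=2: add 'x' → 'ux'
k=3: skip
k=4: add 'k' → 'uxk'
k=5: add 'x' → 'uxkx'
k=6: skip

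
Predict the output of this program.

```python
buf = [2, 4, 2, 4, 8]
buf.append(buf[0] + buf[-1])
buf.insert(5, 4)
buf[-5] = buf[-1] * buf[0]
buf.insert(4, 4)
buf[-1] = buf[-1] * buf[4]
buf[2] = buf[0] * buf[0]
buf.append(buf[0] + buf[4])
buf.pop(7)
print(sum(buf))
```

append buf[0]+buf[-1] = 2+8 = 10 → [2, 4, 2, 4, 8, 10]
insert 4 at 5 → [2, 4, 2, 4, 8, 4, 10]
buf[-5] = buf[-1]*buf[0] = 10*2 = 20 → [2, 4, 20, 4, 8, 4, 10]
insert 4 at 4 → [2, 4, 20, 4, 4, 8, 4, 10]
buf[-1] = buf[-1]*buf[4] = 10*4 = 40 → [2, 4, 20, 4, 4, 8, 4, 40]
buf[2] = buf[0]*buf[0] = 2*2 = 4 → [2, 4, 4, 4, 4, 8, 4, 40]
append buf[0]+buf[4] = 2+4 = 6 → [2, 4, 4, 4, 4, 8, 4, 40, 6]
pop(7) removes 40 → [2, 4, 4, 4, 4, 8, 4, 6]
sum = 36

36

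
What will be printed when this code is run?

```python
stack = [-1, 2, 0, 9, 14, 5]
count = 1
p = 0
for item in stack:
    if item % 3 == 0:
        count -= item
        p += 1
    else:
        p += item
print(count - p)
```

-30

item=-1: not %3==0; p=-1
item=2: not %3==0; p=1
item=0: %3==0, count = 1-0 = 1; p=2
item=9: %3==0, count = 1-9 = -8; p=3
item=14: not %3==0; p=17
item=5: not %3==0; p=22
count-p = (-8)-22 = -30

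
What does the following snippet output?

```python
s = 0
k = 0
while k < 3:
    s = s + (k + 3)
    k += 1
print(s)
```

12

k=0: s = 0+3 = 3
k=1: s = 3+4 = 7
k=2: s = 7+5 = 12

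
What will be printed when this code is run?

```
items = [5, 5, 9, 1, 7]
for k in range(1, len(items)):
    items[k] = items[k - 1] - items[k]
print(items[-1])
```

-17

k=1: items[1] = 5-5 = 0 → [5, 0, 9, 1, 7]
k=2: items[2] = 0-9 = -9 → [5, 0, -9, 1, 7]
k=3: items[3] = (-9)-1 = -10 → [5, 0, -9, -10, 7]
k=4: items[4] = (-10)-7 = -17 → [5, 0, -9, -10, -17]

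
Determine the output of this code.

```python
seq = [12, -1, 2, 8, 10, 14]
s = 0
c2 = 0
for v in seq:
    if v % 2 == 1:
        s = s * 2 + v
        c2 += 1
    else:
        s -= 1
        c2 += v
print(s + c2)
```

v=12: not odd, s = 0-1 = -1; c2=12
v=-1: odd, s = (-1)*2+(-1) = -3; c2=13
v=2: not odd, s = (-3)-1 = -4; c2=15
v=8: not odd, s = (-4)-1 = -5; c2=23
v=10: not odd, s = (-5)-1 = -6; c2=33
v=14: not odd, s = (-6)-1 = -7; c2=47
s+c2 = (-7)+47 = 40

40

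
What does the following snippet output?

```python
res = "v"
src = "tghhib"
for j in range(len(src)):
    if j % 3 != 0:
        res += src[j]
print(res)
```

vghib

j=0: skip
j=1: add 'g' → 'vg'
j=2: add 'h' → 'vgh'
j=3: skip
j=4: add 'i' → 'vghi'
j=5: add 'b' → 'vghib'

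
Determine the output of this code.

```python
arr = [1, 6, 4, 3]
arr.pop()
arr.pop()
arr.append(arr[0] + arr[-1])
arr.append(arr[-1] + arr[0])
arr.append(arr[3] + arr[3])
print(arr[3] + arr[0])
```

pop() removes 3 → [1, 6, 4]
pop() removes 4 → [1, 6]
append arr[0]+arr[-1] = 1+6 = 7 → [1, 6, 7]
append arr[-1]+arr[0] = 7+1 = 8 → [1, 6, 7, 8]
append arr[3]+arr[3] = 8+8 = 16 → [1, 6, 7, 8, 16]
arr[3]+arr[0] = 8+1 = 9

9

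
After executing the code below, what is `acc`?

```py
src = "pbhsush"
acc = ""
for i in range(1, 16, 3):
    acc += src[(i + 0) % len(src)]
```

'bupsh'

i=1: add src[1]='b' → 'b'
i=4: add src[4]='u' → 'bu'
i=7: add src[0]='p' → 'bup'
i=10: add src[3]='s' → 'bups'
i=13: add src[6]='h' → 'bupsh'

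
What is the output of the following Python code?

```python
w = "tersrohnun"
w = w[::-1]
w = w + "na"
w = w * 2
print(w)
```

nunhorsretnanunhorsretna

reverse → 'nunhorsret'
+ 'na' → 'nunhorsretna'
repeat ×2 → 'nunhorsretnanunhorsretna'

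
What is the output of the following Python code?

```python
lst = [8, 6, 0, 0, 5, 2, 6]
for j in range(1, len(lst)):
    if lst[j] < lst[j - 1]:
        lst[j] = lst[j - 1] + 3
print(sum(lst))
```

119

j=1: 6<8, lst[1] = 8+3 = 11 → [8, 11, 0, 0, 5, 2, 6]
j=2: 0<11, lst[2] = 11+3 = 14 → [8, 11, 14, 0, 5, 2, 6]
j=3: 0<14, lst[3] = 14+3 = 17 → [8, 11, 14, 17, 5, 2, 6]
j=4: 5<17, lst[4] = 17+3 = 20 → [8, 11, 14, 17, 20, 2, 6]
j=5: 2<20, lst[5] = 20+3 = 23 → [8, 11, 14, 17, 20, 23, 6]
j=6: 6<23, lst[6] = 23+3 = 26 → [8, 11, 14, 17, 20, 23, 26]
sum = 119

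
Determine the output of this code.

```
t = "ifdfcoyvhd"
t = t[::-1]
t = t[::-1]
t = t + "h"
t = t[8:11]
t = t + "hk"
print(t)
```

hdhhk

reverse → 'dhvyocfdfi'
reverse → 'ifdfcoyvhd'
+ 'h' → 'ifdfcoyvhdh'
slice [8:11] → 'hdh'
+ 'hk' → 'hdhhk'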